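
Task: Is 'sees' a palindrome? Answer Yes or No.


Forward: 'sees'
Reversed: 'sees'
They are identical.

Yes


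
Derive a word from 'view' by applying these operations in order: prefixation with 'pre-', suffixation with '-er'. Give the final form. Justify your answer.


Step 1: Add prefix 'pre-' to 'view' = 'preview'
Step 2: Add suffix '-er' to 'preview' = 'previewer'

previewer


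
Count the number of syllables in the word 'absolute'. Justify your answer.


Break 'absolute' into syllables: ab-so-lute -> ab | so | lute = 3 syllables

3 syllables


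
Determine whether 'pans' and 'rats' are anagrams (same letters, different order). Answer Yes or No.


Sorted letters of 'pans': 'anps'
Sorted letters of 'rats': 'arst'
They do not match.

No


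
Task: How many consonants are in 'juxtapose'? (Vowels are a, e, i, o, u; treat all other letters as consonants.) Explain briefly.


Consonants in 'juxtapose': j, x, t, p, s = 5 consonants.

5


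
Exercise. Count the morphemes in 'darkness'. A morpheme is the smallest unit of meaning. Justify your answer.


Decomposition: dark (root) + -ness (suffix) = 2 morpheme(s)

2 morphemes


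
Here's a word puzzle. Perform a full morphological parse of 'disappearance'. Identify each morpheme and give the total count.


Step 1: Identify prefix: 'dis' (meaning: not/apart)
Step 2: Identify root: 'appear'
Step 3: Identify suffix(es): 'ance'
Decomposition: dis- (prefix: not/apart) + appear (root) + -ance (suffix: state/act)
Total morphemes: 3

3 morphemes (dis- (prefix: not/apart) + appear (root) + -ance (suffix: state/act))


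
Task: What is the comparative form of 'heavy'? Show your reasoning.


Apply comparative formation (consonant + y: change y to i, add -er): 'heavy' -> 'heavier'.

heavier


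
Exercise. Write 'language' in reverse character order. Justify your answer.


Reverse 'language' character by character: 'egaugnal'.

egaugnal


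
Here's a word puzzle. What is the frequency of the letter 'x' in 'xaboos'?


Letter 'x' in 'xaboos': found at position(s) 1 = 1 occurrence(s).

1


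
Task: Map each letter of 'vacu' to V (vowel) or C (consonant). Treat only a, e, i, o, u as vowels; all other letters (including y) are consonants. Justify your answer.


Letter mapping: v = C, a = V, c = C, u = V.

CVCV


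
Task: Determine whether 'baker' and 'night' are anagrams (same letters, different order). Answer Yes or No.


Sorted letters of 'baker': 'abekr'
Sorted letters of 'night': 'ghint'
They do not match.

No


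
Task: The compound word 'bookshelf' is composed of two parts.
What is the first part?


Split 'bookshelf' into 'book' + 'shelf'. The first part is 'book'.

book


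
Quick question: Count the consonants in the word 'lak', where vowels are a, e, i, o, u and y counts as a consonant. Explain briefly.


Consonants in 'lak': l, k = 2 consonants.

2


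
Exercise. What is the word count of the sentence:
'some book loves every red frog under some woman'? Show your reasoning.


Split into words: some | book | loves | every | red | frog | under | some | woman = 9 words.

9


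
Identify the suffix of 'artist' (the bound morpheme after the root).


The word 'artist' = 'art' (root) + '-ist' (suffix). The suffix is '-ist'.

ist


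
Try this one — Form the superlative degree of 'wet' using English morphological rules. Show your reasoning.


Apply superlative formation (double final consonant, add -est): 'wet' -> 'wettest'.

wettest


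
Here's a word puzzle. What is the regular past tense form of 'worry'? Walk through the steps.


Apply rule: Change -y to -ied. 'worry' becomes 'worried'.

worried


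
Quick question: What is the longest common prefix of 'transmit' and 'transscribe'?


Compare from the start: 5 characters match: 'trans'. Mismatch at position 6: 'm' vs 's'.

trans


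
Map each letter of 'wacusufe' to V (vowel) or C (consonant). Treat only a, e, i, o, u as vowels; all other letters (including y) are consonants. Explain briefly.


Letter mapping: w = C, a = V, c = C, u = V, s = C, u = V, f = C, e = V.

CVCVCVCV


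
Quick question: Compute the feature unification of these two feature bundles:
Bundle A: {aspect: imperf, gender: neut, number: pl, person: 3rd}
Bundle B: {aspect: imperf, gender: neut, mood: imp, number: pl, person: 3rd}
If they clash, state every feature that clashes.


Compare features:
aspect: A=imperf vs B=imperf -> unified: imperf
gender: A=neut vs B=neut -> unified: neut
mood: A=_ vs B=imp -> unified: imp
number: A=pl vs B=pl -> unified: pl
person: A=3rd vs B=3rd -> unified: 3rd
No clashes found.

Unified: {aspect: imperf, gender: neut, mood: imp, number: pl, person: 3rd}


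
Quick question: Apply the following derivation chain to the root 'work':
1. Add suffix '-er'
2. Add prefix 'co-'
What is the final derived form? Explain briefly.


Step 1: Add suffix '-er' to 'work' = 'worker'
Step 2: Add prefix 'co-' to 'worker' = 'coworker'

coworker


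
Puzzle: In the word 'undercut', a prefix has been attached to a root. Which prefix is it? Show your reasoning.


The word 'undercut' = 'under' (prefix) + 'cut' (root). The prefix is 'under'.

under


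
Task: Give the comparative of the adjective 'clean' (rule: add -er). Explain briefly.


Apply comparative formation (add -er): 'clean' -> 'cleaner'.

cleaner


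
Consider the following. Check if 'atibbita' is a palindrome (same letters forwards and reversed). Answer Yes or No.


Forward: 'atibbita'
Reversed: 'atibbita'
They are identical.

Yes


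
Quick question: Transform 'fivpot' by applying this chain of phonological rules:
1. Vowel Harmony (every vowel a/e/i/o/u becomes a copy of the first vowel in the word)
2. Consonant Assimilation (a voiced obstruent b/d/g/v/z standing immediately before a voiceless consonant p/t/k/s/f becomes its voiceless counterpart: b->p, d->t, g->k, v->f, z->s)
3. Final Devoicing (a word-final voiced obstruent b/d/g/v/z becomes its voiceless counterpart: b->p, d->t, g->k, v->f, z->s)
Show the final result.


Starting form: 'fivpot'
Rule 1: Vowel Harmony: all vowels become 'i' (matching first vowel). 'fivpot' -> 'fivpit'
Rule 2: Consonant Assimilation: voiced obstruent before voiceless consonant becomes voiceless ('vp' -> 'fp'). 'fivpit' -> 'fifpit'
Rule 3: Final Devoicing: final consonant 't' is not one of the voiced obstruents b/d/g/v/z. No change.
Final form: 'fifpit'

fifpit


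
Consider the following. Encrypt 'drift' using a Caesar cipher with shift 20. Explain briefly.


Shift each letter by 20: d -> x, r -> l, i -> c, f -> z, t -> n. Result: 'xlczn'.

xlczn


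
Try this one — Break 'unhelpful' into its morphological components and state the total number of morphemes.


Step 1: Identify prefix: 'un' (meaning: not/reverse)
Step 2: Identify root: 'help'
Step 3: Identify suffix(es): 'ful'
Decomposition: un- (prefix: not/reverse) + help (root) + -ful (suffix: full of)
Total morphemes: 3

3 morphemes (un- (prefix: not/reverse) + help (root) + -ful (suffix: full of))


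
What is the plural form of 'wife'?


Apply rule: Change -fe to -ves. 'wife' becomes 'wives'.

wives


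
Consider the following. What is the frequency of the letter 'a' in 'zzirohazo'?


Letter 'a' in 'zzirohazo': found at position(s) 7 = 1 occurrence(s).

1


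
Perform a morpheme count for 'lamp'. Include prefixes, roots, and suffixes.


Decomposition: lamp (free morpheme) = 1 morpheme(s)

1 morphemes


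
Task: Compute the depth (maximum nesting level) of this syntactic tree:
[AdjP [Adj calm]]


Count bracket nesting levels:
'[' at pos 0: depth = 1
'[' at pos 6: depth = 2
Maximum depth reached: 2

2


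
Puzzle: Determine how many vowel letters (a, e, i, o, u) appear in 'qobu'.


Vowels in 'qobu': o, u = 2 vowels.

2


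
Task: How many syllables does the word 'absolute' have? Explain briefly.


Break 'absolute' into syllables: ab-so-lute -> ab | so | lute = 3 syllables

3 syllables


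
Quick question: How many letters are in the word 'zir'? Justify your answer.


Spell out 'zir' and number each letter: z(1), i(2), r(3). Total: 3 letters.

3


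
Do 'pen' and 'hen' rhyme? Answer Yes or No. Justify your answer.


Rime (stressed vowel + following sounds) of 'pen': -en = /ɛn/
Rime of 'hen': -en = /ɛn/
/ɛn/ and /ɛn/ are the same ending sound, so the words rhyme.

Yes


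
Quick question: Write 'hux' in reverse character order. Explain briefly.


Reverse 'hux' character by character: 'xuh'.

xuh


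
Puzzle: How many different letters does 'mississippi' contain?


Unique letters in 'mississippi': {i, m, p, s} = 4 distinct letters.

4


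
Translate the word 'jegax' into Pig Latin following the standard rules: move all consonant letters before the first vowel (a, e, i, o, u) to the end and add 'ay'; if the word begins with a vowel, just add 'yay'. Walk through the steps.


'jegax': move consonant cluster 'j' to end and add 'ay': 'egaxjay'.

egaxjay


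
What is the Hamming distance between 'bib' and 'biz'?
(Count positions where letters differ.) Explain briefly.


Alignment:
Position 1: 'b' vs 'b' = match
Position 2: 'i' vs 'i' = match
Position 3: 'b' vs 'z' = DIFFER
Total differences: 1

1


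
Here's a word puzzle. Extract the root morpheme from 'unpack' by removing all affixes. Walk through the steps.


Remove prefix 'un' from 'unpack' to get root 'pack'.

pack


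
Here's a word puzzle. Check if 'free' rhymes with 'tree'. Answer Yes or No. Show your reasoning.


Rime (stressed vowel + following sounds) of 'free': -ee = /iː/
Rime of 'tree': -ee = /iː/
/iː/ and /iː/ are the same ending sound, so the words rhyme.

Yes


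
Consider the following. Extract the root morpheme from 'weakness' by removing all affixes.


Remove suffix '-ness' from 'weakness' to get root 'weak'.

weak


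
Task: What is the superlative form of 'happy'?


Apply superlative formation (consonant + y: change y to i, add -est): 'happy' -> 'happiest'.

happiest


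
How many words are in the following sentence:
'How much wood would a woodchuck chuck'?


Split into words: How | much | wood | would | a | woodchuck | chuck = 7 words.

7


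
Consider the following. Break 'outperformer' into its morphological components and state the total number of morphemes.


Step 1: Identify prefix: 'out' (meaning: surpass)
Step 2: Identify root: 'perform'
Step 3: Identify suffix(es): 'er'
Decomposition: out- (prefix: surpass) + perform (root) + -er (suffix: one who)
Total morphemes: 3

3 morphemes (out- (prefix: surpass) + perform (root) + -er (suffix: one who))


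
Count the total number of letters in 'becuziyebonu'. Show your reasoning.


Spell out 'becuziyebonu' and number each letter: b(1), e(2), c(3), u(4), z(5), i(6), y(7), e(8), b(9), o(10), n(11), u(12). Total: 12 letters.

12


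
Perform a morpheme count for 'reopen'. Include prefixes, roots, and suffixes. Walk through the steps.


Decomposition: re- (prefix) + open (root) = 2 morpheme(s)

2 morphemes


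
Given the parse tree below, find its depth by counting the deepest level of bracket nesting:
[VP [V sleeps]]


Count bracket nesting levels:
'[' at pos 0: depth = 1
'[' at pos 4: depth = 2
Maximum depth reached: 2

2


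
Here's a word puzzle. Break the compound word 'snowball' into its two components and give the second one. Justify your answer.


Split 'snowball' into 'snow' + 'ball'. The second part is 'ball'.

ball


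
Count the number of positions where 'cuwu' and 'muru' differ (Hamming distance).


Alignment:
Position 1: 'c' vs 'm' = DIFFER
Position 2: 'u' vs 'u' = match
Position 3: 'w' vs 'r' = DIFFER
Position 4: 'u' vs 'u' = match
Total differences: 2

2


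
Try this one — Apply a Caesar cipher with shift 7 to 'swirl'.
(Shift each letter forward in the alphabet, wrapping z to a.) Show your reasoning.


Shift each letter by 7: s -> z, w -> d, i -> p, r -> y, l -> s. Result: 'zdpys'.

zdpys


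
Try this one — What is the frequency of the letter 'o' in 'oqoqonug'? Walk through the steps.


Letter 'o' in 'oqoqonug': found at position(s) 1, 3, 5 = 3 occurrence(s).

3


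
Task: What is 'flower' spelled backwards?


Reverse 'flower' character by character: 'rewolf'.

rewolf


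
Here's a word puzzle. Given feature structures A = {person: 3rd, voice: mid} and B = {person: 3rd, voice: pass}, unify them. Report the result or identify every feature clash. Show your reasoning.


Compare features:
person: A=3rd vs B=3rd -> unified: 3rd
voice: A=mid vs B=pass -> CLASH
Clash detected on feature 'voice' (mid vs pass); unification fails.

CLASH on 'voice' (mid vs pass)


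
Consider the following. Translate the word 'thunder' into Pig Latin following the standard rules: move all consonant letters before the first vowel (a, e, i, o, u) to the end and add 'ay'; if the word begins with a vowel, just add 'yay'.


'thunder': move consonant cluster 'th' to end and add 'ay': 'underthay'.

underthay


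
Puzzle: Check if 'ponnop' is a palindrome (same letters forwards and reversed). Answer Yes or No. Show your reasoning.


Forward: 'ponnop'
Reversed: 'ponnop'
They are identical.

Yes


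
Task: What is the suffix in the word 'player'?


The word 'player' = 'play' (root) + '-er' (suffix). The suffix is '-er'.

er


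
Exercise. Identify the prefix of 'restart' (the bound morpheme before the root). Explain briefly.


The word 'restart' = 're' (prefix) + 'start' (root). The prefix is 're'.

re


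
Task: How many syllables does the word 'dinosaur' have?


Break 'dinosaur' into syllables: di-no-saur -> di | no | saur = 3 syllables

3 syllables


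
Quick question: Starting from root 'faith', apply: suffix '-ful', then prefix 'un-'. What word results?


Step 1: Add suffix '-ful' to 'faith' = 'faithful'
Step 2: Add prefix 'un-' to 'faithful' = 'unfaithful'

unfaithful


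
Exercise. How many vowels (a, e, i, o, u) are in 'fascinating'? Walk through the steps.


Vowels in 'fascinating': a, i, a, i = 4 vowels.

4


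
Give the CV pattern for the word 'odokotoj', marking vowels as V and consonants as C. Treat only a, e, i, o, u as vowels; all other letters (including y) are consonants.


Letter mapping: o = V, d = C, o = V, k = C, o = V, t = C, o = V, j = C.

VCVCVCVC


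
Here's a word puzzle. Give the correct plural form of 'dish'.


Apply rule: Add -es (sibilant/fricative ending). 'dish' becomes 'dishes'.

dishes


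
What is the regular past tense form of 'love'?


Apply rule: Add -d (word ends in -e). 'love' becomes 'loved'.

loved


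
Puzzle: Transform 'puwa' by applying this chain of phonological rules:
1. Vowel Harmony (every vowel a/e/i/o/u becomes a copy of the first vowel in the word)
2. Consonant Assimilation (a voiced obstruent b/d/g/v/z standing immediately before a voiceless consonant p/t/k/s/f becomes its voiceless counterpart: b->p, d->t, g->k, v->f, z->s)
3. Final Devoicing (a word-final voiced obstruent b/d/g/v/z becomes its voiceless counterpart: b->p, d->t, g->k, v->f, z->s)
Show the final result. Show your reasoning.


Starting form: 'puwa'
Rule 1: Vowel Harmony: all vowels become 'u' (matching first vowel). 'puwa' -> 'puwu'
Rule 2: Consonant Assimilation: no voiced obstruent (b/d/g/v/z) stands immediately before a voiceless consonant (p/t/k/s/f). No change.
Rule 3: Final Devoicing: the word ends in the vowel 'u', not a consonant. No change.
Final form: 'puwu'

puwu


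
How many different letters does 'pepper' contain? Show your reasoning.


Unique letters in 'pepper': {e, p, r} = 3 distinct letters.

3


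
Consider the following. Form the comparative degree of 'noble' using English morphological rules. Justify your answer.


Apply comparative formation (ends in e: add -r): 'noble' -> 'nobler'.

nobler


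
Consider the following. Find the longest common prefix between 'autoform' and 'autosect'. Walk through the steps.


Compare from the start: 4 characters match: 'auto'. Mismatch at position 5: 'f' vs 's'.

auto


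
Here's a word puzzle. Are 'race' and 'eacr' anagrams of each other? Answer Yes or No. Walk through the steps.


Sorted letters of 'race': 'acer'
Sorted letters of 'eacr': 'acer'
They match.

Yes


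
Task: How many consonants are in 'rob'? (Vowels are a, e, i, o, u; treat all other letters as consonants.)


Consonants in 'rob': r, b = 2 consonants.

2


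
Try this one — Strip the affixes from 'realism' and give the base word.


Remove suffix '-ism' from 'realism' to get root 'real'.

real


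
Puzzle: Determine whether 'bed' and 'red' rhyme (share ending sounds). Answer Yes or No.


Rime (stressed vowel + following sounds) of 'bed': -ed = /ɛd/
Rime of 'red': -ed = /ɛd/
/ɛd/ and /ɛd/ are the same ending sound, so the words rhyme.

Yes


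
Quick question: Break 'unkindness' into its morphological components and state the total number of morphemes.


Step 1: Identify prefix: 'un' (meaning: not/reverse)
Step 2: Identify root: 'kind'
Step 3: Identify suffix(es): 'ness'
Decomposition: un- (prefix: not/reverse) + kind (root) + -ness (suffix: state of)
Total morphemes: 3

3 morphemes (un- (prefix: not/reverse) + kind (root) + -ness (suffix: state of))


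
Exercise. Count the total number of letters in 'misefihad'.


Spell out 'misefihad' and number each letter: m(1), i(2), s(3), e(4), f(5), i(6), h(7), a(8), d(9). Total: 9 letters.

9


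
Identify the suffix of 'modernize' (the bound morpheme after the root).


The word 'modernize' = 'modern' (root) + '-ize' (suffix). The suffix is '-ize'.

ize


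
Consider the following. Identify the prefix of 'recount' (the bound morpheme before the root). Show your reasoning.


The word 'recount' = 're' (prefix) + 'count' (root). The prefix is 're'.

re


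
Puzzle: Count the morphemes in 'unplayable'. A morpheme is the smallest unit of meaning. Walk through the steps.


Decomposition: un- (prefix) + play (root) + -able (suffix) = 3 morpheme(s)

3 morphemes


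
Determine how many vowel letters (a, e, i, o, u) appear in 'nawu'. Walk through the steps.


Vowels in 'nawu': a, u = 2 vowels.

2


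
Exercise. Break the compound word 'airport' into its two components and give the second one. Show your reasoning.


Split 'airport' into 'air' + 'port'. The second part is 'port'.

port


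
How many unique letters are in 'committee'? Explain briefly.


Unique letters in 'committee': {c, e, i, m, o, t} = 6 distinct letters.

6


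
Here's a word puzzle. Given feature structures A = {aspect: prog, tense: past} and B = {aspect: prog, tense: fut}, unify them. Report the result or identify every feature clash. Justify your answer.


Compare features:
aspect: A=prog vs B=prog -> unified: prog
tense: A=past vs B=fut -> CLASH
Clash detected on feature 'tense' (past vs fut); unification fails.

CLASH on 'tense' (past vs fut)


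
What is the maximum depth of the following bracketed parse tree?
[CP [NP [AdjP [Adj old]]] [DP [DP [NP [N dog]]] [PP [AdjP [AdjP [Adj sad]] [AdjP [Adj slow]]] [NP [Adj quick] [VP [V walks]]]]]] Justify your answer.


Count bracket nesting levels:
'[' at pos 0: depth = 1
'[' at pos 4: depth = 2
'[' at pos 8: depth = 3
'[' at pos 14: depth = 4
'[' at pos 26: depth = 2
'[' at pos 30: depth = 3
'[' at pos 34: depth = 4
'[' at pos 38: depth = 5
'[' at pos 48: depth = 3
'[' at pos 52: depth = 4
'[' at pos 58: depth = 5
'[' at pos 64: depth = 6
'[' at pos 75: depth = 5
'[' at pos 81: depth = 6
'[' at pos 94: depth = 4
'[' at pos 98: depth = 5
'[' at pos 110: depth = 5
'[' at pos 114: depth = 6
Maximum depth reached: 6

6


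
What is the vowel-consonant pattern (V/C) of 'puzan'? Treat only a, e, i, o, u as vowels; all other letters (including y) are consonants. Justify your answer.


Letter mapping: p = C, u = V, z = C, a = V, n = C.

CVCVC


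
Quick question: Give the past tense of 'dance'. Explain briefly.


Apply rule: Add -d (word ends in -e). 'dance' becomes 'danced'.

danced


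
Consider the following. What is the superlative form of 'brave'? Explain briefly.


Apply superlative formation (ends in e: add -st): 'brave' -> 'bravest'.

bravest


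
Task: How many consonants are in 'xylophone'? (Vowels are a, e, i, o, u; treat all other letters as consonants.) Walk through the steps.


Consonants in 'xylophone': x, y, l, p, h, n = 6 consonants.

6


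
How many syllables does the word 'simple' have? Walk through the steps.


Break 'simple' into syllables: sim-ple -> sim | ple = 2 syllables

2 syllables


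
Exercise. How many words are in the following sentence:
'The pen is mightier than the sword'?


Split into words: The | pen | is | mightier | than | the | sword = 7 words.

7


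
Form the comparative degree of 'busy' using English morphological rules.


Apply comparative formation (consonant + y: change y to i, add -er): 'busy' -> 'busier'.

busier


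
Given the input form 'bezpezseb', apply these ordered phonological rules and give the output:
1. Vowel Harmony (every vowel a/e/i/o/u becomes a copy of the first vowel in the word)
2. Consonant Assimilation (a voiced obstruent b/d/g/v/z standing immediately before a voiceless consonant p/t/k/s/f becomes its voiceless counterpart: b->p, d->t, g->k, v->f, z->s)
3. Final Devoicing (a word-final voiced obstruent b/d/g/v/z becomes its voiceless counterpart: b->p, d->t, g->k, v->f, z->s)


Starting form: 'bezpezseb'
Rule 1: Vowel Harmony: all vowels already match. No change.
Rule 2: Consonant Assimilation: voiced obstruent before voiceless consonant becomes voiceless ('zp' -> 'sp', 'zs' -> 'ss'). 'bezpezseb' -> 'bespesseb'
Rule 3: Final Devoicing: word-final voiced obstruent 'b' becomes voiceless 'p'. 'bespesseb' -> 'bespessep'
Final form: 'bespessep'

bespessep


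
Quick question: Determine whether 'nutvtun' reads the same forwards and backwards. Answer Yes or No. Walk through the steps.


Forward: 'nutvtun'
Reversed: 'nutvtun'
They are identical.

Yes


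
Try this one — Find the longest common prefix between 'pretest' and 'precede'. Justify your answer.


Compare from the start: 3 characters match: 'pre'. Mismatch at position 4: 't' vs 'c'.

pre


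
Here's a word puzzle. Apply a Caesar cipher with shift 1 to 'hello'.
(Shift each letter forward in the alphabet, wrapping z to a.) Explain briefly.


Shift each letter by 1: h -> i, e -> f, l -> m, l -> m, o -> p. Result: 'ifmmp'.

ifmmp


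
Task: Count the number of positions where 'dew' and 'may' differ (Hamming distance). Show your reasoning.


Alignment:
Position 1: 'd' vs 'm' = DIFFER
Position 2: 'e' vs 'a' = DIFFER
Position 3: 'w' vs 'y' = DIFFER
Total differences: 3

3


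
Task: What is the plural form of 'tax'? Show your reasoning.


Apply rule: Add -es (sibilant/fricative ending). 'tax' becomes 'taxes'.

taxes


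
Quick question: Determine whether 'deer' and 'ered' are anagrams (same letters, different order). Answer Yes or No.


Sorted letters of 'deer': 'deer'
Sorted letters of 'ered': 'deer'
They match.

Yes


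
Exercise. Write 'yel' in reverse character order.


Reverse 'yel' character by character: 'ley'.

ley


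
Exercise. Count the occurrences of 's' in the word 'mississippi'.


Letter 's' in 'mississippi': found at position(s) 3, 4, 6, 7 = 4 occurrence(s).

4


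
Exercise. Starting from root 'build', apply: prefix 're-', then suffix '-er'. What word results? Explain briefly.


Step 1: Add prefix 're-' to 'build' = 'rebuild'
Step 2: Add suffix '-er' to 'rebuild' = 'rebuilder'

rebuilder


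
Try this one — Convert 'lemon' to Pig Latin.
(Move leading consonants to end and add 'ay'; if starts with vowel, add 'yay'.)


'lemon': move consonant cluster 'l' to end and add 'ay': 'emonlay'.

emonlay


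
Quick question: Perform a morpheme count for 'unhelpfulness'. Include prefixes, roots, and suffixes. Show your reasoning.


Decomposition: un- (prefix) + help (root) + -ful (suffix) + -ness (suffix) = 4 morpheme(s)

4 morphemes


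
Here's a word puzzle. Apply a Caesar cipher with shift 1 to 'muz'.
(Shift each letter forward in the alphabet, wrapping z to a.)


Shift each letter by 1: m -> n, u -> v, z -> a. Result: 'nva'.

nva


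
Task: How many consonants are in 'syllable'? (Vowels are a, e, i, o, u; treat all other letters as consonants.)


Consonants in 'syllable': s, y, l, l, b, l = 6 consonants.

6


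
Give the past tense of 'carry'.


Apply rule: Change -y to -ied. 'carry' becomes 'carried'.

carried


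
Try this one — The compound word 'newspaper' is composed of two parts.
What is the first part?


Split 'newspaper' into 'news' + 'paper'. The first part is 'news'.

news


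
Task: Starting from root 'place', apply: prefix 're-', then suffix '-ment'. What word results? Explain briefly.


Step 1: Add prefix 're-' to 'place' = 'replace'
Step 2: Add suffix '-ment' to 'replace' = 'replacement'

replacement


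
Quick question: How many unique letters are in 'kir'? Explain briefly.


Unique letters in 'kir': {i, k, r} = 3 distinct letters.

3


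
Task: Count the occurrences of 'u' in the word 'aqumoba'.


Letter 'u' in 'aqumoba': found at position(s) 3 = 1 occurrence(s).

1


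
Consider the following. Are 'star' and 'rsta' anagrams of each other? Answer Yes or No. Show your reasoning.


Sorted letters of 'star': 'arst'
Sorted letters of 'rsta': 'arst'
They match.

Yes


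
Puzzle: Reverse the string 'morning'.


Reverse 'morning' character by character: 'gninrom'.

gninrom


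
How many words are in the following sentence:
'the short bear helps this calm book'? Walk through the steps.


Split into words: the | short | bear | helps | this | calm | book = 7 words.

7


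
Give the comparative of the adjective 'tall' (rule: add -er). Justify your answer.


Apply comparative formation (add -er): 'tall' -> 'taller'.

taller


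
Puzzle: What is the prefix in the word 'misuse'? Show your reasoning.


The word 'misuse' = 'mis' (prefix) + 'use' (root). The prefix is 'mis'.

mis


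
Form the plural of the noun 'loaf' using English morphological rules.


Apply rule: Change -f to -ves. 'loaf' becomes 'loaves'.

loaves


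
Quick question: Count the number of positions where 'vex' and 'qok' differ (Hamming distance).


Alignment:
Position 1: 'v' vs 'q' = DIFFER
Position 2: 'e' vs 'o' = DIFFER
Position 3: 'x' vs 'k' = DIFFER
Total differences: 3

3


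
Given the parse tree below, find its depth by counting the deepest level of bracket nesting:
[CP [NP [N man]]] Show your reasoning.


Count bracket nesting levels:
'[' at pos 0: depth = 1
'[' at pos 4: depth = 2
'[' at pos 8: depth = 3
Maximum depth reached: 3

3


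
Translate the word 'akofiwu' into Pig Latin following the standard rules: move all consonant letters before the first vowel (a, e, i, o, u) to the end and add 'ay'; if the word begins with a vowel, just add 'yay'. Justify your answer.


'akofiwu' starts with a vowel, so add 'yay': 'akofiwuyay'.

akofiwuyay


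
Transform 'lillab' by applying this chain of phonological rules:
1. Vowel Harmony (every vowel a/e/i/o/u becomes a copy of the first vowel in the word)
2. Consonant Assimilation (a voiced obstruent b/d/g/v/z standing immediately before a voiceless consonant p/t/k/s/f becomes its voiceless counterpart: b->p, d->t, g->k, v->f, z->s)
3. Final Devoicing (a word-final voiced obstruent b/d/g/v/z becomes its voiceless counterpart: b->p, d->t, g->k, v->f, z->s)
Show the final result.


Starting form: 'lillab'
Rule 1: Vowel Harmony: all vowels become 'i' (matching first vowel). 'lillab' -> 'lillib'
Rule 2: Consonant Assimilation: no voiced obstruent (b/d/g/v/z) stands immediately before a voiceless consonant (p/t/k/s/f). No change.
Rule 3: Final Devoicing: word-final voiced obstruent 'b' becomes voiceless 'p'. 'lillib' -> 'lillip'
Final form: 'lillip'

lillip


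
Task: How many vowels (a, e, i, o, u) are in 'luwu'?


Vowels in 'luwu': u, u = 2 vowels.

2


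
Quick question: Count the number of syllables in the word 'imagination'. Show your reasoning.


Break 'imagination' into syllables: i-mag-i-na-tion -> i | mag | i | na | tion = 5 syllables

5 syllables


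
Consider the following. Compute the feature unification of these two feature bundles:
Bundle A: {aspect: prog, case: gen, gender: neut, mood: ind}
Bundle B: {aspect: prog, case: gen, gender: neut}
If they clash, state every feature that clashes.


Compare features:
aspect: A=prog vs B=prog -> unified: prog
case: A=gen vs B=gen -> unified: gen
gender: A=neut vs B=neut -> unified: neut
mood: A=ind vs B=_ -> unified: ind
No clashes found.

Unified: {aspect: prog, case: gen, gender: neut, mood: ind}


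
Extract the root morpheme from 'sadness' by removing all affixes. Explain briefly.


Remove suffix '-ness' from 'sadness' to get root 'sad'.

sad


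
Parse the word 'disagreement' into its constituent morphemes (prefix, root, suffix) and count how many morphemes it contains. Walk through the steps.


Step 1: Identify prefix: 'dis' (meaning: not/apart)
Step 2: Identify root: 'agree'
Step 3: Identify suffix(es): 'ment'
Decomposition: dis- (prefix: not/apart) + agree (root) + -ment (suffix: action/result)
Total morphemes: 3

3 morphemes (dis- (prefix: not/apart) + agree (root) + -ment (suffix: action/result))


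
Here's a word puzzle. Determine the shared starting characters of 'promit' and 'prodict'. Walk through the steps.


Compare from the start: 3 characters match: 'pro'. Mismatch at position 4: 'm' vs 'd'.

pro


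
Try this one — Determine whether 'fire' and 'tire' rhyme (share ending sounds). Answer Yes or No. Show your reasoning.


Rime (stressed vowel + following sounds) of 'fire': -ire = /aɪər/
Rime of 'tire': -ire = /aɪər/
/aɪər/ and /aɪər/ are the same ending sound, so the words rhyme.

Yes


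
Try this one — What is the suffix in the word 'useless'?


The word 'useless' = 'use' (root) + '-less' (suffix). The suffix is '-less'.

less


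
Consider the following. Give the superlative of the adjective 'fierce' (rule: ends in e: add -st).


Apply superlative formation (ends in e: add -st): 'fierce' -> 'fiercest'.

fiercest


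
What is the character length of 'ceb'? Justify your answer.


Spell out 'ceb' and number each letter: c(1), e(2), b(3). Total: 3 letters.

3


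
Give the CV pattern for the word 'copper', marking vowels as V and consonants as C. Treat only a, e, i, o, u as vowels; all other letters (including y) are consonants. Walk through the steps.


Letter mapping: c = C, o = V, p = C, p = C, e = V, r = C.

CVCCVC


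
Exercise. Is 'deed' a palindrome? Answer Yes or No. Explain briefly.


Forward: 'deed'
Reversed: 'deed'
They are identical.

Yes


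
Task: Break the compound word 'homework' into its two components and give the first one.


Split 'homework' into 'home' + 'work'. The first part is 'home'.

home


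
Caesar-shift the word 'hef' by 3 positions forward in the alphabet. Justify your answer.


Shift each letter by 3: h -> k, e -> h, f -> i. Result: 'khi'.

khi


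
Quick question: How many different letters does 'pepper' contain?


Unique letters in 'pepper': {e, p, r} = 3 distinct letters.

3


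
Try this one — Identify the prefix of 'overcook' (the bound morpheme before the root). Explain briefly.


The word 'overcook' = 'over' (prefix) + 'cook' (root). The prefix is 'over'.

over


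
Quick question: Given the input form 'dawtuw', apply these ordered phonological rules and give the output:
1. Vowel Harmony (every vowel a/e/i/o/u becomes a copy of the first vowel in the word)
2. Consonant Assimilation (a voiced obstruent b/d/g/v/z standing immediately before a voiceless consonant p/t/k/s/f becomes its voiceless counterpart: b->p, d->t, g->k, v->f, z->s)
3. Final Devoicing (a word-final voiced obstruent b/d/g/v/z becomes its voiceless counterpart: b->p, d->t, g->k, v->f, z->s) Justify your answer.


Starting form: 'dawtuw'
Rule 1: Vowel Harmony: all vowels become 'a' (matching first vowel). 'dawtuw' -> 'dawtaw'
Rule 2: Consonant Assimilation: no voiced obstruent (b/d/g/v/z) stands immediately before a voiceless consonant (p/t/k/s/f). No change.
Rule 3: Final Devoicing: final consonant 'w' is not one of the voiced obstruents b/d/g/v/z. No change.
Final form: 'dawtaw'

dawtaw


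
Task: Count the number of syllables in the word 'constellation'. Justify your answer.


Break 'constellation' into syllables: con-stel-la-tion -> con | stel | la | tion = 4 syllables

4 syllables


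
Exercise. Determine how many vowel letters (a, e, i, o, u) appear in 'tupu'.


Vowels in 'tupu': u, u = 2 vowels.

2


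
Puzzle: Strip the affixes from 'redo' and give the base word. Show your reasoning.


Remove prefix 're' from 'redo' to get root 'do'.

do


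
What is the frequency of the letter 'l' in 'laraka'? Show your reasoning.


Letter 'l' in 'laraka': found at position(s) 1 = 1 occurrence(s).

1


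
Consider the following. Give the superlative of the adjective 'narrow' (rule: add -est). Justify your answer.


Apply superlative formation (add -est): 'narrow' -> 'narrowest'.

narrowest


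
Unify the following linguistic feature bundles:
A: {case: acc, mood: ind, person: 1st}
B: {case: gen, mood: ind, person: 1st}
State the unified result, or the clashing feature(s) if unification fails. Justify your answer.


Compare features:
case: A=acc vs B=gen -> CLASH
mood: A=ind vs B=ind -> unified: ind
person: A=1st vs B=1st -> unified: 1st
Clash detected on feature 'case' (acc vs gen); unification fails.

CLASH on 'case' (acc vs gen)


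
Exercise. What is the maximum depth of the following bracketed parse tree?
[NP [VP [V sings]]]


Count bracket nesting levels:
'[' at pos 0: depth = 1
'[' at pos 4: depth = 2
'[' at pos 8: depth = 3
Maximum depth reached: 3

3


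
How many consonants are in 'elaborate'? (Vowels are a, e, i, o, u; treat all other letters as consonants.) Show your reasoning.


Consonants in 'elaborate': l, b, r, t = 4 consonants.

4


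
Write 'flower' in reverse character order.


Reverse 'flower' character by character: 'rewolf'.

rewolf


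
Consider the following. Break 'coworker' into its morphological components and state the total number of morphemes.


Step 1: Identify prefix: 'co' (meaning: together)
Step 2: Identify root: 'work'
Step 3: Identify suffix(es): 'er'
Decomposition: co- (prefix: together) + work (root) + -er (suffix: one who)
Total morphemes: 3

3 morphemes (co- (prefix: together) + work (root) + -er (suffix: one who))


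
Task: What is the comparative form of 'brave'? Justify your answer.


Apply comparative formation (ends in e: add -r): 'brave' -> 'braver'.

braver


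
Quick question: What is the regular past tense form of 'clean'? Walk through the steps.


Apply rule: Add -ed. 'clean' becomes 'cleaned'.

cleaned


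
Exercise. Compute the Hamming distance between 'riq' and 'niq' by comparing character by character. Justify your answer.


Alignment:
Position 1: 'r' vs 'n' = DIFFER
Position 2: 'i' vs 'i' = match
Position 3: 'q' vs 'q' = match
Total differences: 1

1


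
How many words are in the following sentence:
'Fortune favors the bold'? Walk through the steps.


Split into words: Fortune | favors | the | bold = 4 words.

4


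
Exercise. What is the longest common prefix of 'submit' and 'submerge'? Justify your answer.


Compare from the start: 4 characters match: 'subm'. Mismatch at position 5: 'i' vs 'e'.

subm


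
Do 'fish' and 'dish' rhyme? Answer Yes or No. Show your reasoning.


Rime (stressed vowel + following sounds) of 'fish': -ish = /ɪʃ/
Rime of 'dish': -ish = /ɪʃ/
/ɪʃ/ and /ɪʃ/ are the same ending sound, so the words rhyme.

Yes


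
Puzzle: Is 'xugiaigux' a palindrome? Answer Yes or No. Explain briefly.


Forward: 'xugiaigux'
Reversed: 'xugiaigux'
They are identical.

Yes


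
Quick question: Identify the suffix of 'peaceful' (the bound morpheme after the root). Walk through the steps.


The word 'peaceful' = 'peace' (root) + '-ful' (suffix). The suffix is '-ful'.

ful


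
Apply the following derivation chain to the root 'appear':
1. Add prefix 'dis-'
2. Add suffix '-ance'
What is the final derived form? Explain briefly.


Step 1: Add prefix 'dis-' to 'appear' = 'disappear'
Step 2: Add suffix '-ance' to 'disappear' = 'disappearance'

disappearance


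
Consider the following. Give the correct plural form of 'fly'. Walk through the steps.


Apply rule: Change -y to -ies (consonant + y). 'fly' becomes 'flies'.

flies


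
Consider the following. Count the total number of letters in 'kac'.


Spell out 'kac' and number each letter: k(1), a(2), c(3). Total: 3 letters.

3


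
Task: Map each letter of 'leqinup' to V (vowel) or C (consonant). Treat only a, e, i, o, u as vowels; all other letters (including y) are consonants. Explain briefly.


Letter mapping: l = C, e = V, q = C, i = V, n = C, u = V, p = C.

CVCVCVC


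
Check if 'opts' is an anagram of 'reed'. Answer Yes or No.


Sorted letters of 'opts': 'opst'
Sorted letters of 'reed': 'deer'
They do not match.

No


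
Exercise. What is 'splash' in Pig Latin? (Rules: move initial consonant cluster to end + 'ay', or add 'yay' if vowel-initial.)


'splash': move consonant cluster 'spl' to end and add 'ay': 'ashsplay'.

ashsplay


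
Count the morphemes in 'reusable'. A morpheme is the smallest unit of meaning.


Decomposition: re- (prefix) + use (root) + -able (suffix) = 3 morpheme(s)

3 morphemes


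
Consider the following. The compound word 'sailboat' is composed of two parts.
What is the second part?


Split 'sailboat' into 'sail' + 'boat'. The second part is 'boat'.

boat


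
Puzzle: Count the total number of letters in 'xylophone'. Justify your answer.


Spell out 'xylophone' and number each letter: x(1), y(2), l(3), o(4), p(5), h(6), o(7), n(8), e(9). Total: 9 letters.

9


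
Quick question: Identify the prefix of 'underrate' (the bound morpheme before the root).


The word 'underrate' = 'under' (prefix) + 'rate' (root). The prefix is 'under'.

under


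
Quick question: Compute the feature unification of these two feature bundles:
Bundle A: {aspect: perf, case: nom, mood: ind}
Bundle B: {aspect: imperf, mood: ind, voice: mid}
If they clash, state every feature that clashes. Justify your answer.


Compare features:
aspect: A=perf vs B=imperf -> CLASH
case: A=nom vs B=_ -> unified: nom
mood: A=ind vs B=ind -> unified: ind
voice: A=_ vs B=mid -> unified: mid
Clash detected on feature 'aspect' (perf vs imperf); unification fails.

CLASH on 'aspect' (perf vs imperf)


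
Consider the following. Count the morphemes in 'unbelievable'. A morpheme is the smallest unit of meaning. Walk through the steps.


Decomposition: un- (prefix) + believe (root) + -able (suffix) = 3 morpheme(s)

3 morphemes


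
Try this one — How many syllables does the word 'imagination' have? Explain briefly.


Break 'imagination' into syllables: i-mag-i-na-tion -> i | mag | i | na | tion = 5 syllables

5 syllables


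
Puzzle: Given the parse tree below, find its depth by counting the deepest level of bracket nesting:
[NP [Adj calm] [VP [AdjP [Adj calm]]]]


Count bracket nesting levels:
'[' at pos 0: depth = 1
'[' at pos 4: depth = 2
'[' at pos 15: depth = 2
'[' at pos 19: depth = 3
'[' at pos 25: depth = 4
Maximum depth reached: 4

4
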